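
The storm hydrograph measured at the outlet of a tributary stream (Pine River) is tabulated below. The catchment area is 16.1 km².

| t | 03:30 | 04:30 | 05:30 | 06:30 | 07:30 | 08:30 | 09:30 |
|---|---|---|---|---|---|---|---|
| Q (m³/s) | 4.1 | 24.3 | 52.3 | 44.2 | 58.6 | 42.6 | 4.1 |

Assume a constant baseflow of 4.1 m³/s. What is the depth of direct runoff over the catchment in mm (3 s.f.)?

Direct runoff: 0.0, 20.2, 48.2, 40.1, 54.5, 38.5, 0.0 m³/s; ΣQ_DR = 201.5 m³/s.
V = ΣQ_DR · Δt = 201.5 × 3600 s = 7.254 × 10^5 m³.
Over A = 16.1 km², depth = V / A = 45.1 mm.

d ≈ 45.1 mm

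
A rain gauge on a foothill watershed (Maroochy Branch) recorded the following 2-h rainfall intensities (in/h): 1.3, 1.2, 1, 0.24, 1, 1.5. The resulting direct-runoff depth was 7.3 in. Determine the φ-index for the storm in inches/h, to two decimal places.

Only the 5 blocks with intensity above φ contribute runoff: 1.3, 1.2, 1, 1, 1.5 in/h.
Σ(I−φ)·Δt = d  ⇒  (1.3+1.2+1+1+1.5 − 5φ)·2 = 7.3
φ = (6.000 − 7.3/2) / 5 = 0.47 in/h.

φ ≈ 0.47 in/h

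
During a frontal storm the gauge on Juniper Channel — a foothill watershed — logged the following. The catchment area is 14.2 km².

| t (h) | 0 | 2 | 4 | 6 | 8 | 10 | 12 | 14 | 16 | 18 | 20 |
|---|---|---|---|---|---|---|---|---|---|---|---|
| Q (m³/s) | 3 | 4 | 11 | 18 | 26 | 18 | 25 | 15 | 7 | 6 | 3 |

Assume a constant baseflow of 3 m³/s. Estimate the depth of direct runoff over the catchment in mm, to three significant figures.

Direct runoff: 0.0, 1.0, 8.0, 15.0, 23.0, 15.0, 22.0, 12.0, 4.0, 3.0, 0.0 m³/s; ΣQ_DR = 103.0 m³/s.
V = ΣQ_DR · Δt = 103.0 × 7200 s = 7.416 × 10^5 m³.
Over A = 14.2 km², depth = V / A = 52.2 mm.

d ≈ 52.2 mm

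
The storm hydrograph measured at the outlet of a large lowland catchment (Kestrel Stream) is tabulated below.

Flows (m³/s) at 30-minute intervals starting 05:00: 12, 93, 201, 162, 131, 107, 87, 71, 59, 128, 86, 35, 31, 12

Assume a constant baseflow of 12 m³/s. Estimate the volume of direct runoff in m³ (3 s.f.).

V ≈ 1.88 × 10^6 m³

Direct-runoff ordinates (Q − Q_b): 0.0, 81.0, 189.0, 150.0, 119.0, 95.0, 75.0, 59.0, 47.0, 116.0, 74.0, 23.0, 19.0, 0.0 m³/s.
ΣQ_DR = 1047 m³/s.
With Δt = 0.5 h = 1800 s, V = ΣQ_DR · Δt = 1047 × 1800 = 1.88 × 10^6 m³.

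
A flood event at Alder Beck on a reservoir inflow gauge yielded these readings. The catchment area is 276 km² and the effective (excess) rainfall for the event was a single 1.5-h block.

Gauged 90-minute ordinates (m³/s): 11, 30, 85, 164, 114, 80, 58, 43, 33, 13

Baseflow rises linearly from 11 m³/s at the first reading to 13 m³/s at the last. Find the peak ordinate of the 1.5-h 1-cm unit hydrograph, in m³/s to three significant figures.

U_p ≈ 152 m³/s

Direct runoff: 0.00, 18.78, 73.56, 152.33, 102.11, 67.89, 45.67, 30.44, 20.22, 0.00 m³/s; ΣQ_DR = 511.0 m³/s, peak = 152.33 m³/s.
Runoff depth d = ΣQ_DR·Δt / A = 511.0 × 5400 / (276 km²) = 9.998 mm.
The 1-cm UH is the DRH scaled by (10 mm)/d, so U_p = 152.33 × 10/9.998 = 152 m³/s.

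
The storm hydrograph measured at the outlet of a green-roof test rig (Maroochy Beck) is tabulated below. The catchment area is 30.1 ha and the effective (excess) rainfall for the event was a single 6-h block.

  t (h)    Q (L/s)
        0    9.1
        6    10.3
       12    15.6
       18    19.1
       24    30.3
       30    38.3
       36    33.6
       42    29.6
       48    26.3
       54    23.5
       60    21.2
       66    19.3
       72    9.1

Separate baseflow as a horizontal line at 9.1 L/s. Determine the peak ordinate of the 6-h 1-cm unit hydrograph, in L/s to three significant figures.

Direct runoff: 0.0, 1.2, 6.5, 10.0, 21.2, 29.2, 24.5, 20.5, 17.2, 14.4, 12.1, 10.2, 0.0 L/s; ΣQ_DR = 167.0 L/s, peak = 29.2 L/s.
Runoff depth d = ΣQ_DR·Δt / A = 167.0 × 21600 / (30.1 ha) = 11.98 mm.
The 1-cm UH is the DRH scaled by (10 mm)/d, so U_p = 29.2 × 10/11.98 = 24.4 L/s.

U_p ≈ 24.4 L/s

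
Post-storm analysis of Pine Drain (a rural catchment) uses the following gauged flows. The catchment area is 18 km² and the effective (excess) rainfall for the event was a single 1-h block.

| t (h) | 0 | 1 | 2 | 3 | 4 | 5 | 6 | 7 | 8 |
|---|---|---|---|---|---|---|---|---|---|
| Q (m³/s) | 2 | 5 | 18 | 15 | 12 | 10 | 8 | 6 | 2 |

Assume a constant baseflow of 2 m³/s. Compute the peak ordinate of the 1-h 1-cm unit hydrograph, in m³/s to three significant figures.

U_p ≈ 13.3 m³/s

Direct runoff: 0.0, 3.0, 16.0, 13.0, 10.0, 8.0, 6.0, 4.0, 0.0 m³/s; ΣQ_DR = 60.00 m³/s, peak = 16.0 m³/s.
Runoff depth d = ΣQ_DR·Δt / A = 60.00 × 3600 / (18 km²) = 12.00 mm.
The 1-cm UH is the DRH scaled by (10 mm)/d, so U_p = 16.0 × 10/12.00 = 13.3 m³/s.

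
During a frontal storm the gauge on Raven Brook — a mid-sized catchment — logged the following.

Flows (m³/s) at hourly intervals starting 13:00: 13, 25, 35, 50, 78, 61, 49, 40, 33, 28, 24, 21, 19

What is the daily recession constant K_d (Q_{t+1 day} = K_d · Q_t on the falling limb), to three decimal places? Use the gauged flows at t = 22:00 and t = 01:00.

Between t = 22:00 and t = 01:00 the flow falls from 28 to 19 m³/s over 3×1 h = 3 h.
Per-interval ratio K = (19/28)^(1/3) = 0.8787; K_d = K^(24/1) = 0.045.

K_d ≈ 0.045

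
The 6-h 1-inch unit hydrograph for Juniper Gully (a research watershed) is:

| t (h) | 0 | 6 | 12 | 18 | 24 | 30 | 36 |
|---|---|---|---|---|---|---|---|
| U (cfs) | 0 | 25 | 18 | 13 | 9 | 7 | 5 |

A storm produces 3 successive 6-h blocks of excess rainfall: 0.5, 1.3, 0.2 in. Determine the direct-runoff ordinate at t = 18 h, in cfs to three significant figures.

By discrete convolution, Q_j = Σ (P_i / 1 in) · U_{j−i}.
At t = 18 h (j=3): Q = (0.5/1)·13 + (1.3/1)·18 + (0.2/1)·25 = 34.9 cfs.

Q ≈ 34.9 cfs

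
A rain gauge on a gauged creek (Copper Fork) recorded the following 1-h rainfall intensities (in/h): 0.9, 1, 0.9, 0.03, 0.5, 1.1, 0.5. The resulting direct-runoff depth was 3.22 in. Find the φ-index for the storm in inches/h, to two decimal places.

Only the 6 blocks with intensity above φ contribute runoff: 0.9, 1, 0.9, 0.5, 1.1, 0.5 in/h.
Σ(I−φ)·Δt = d  ⇒  (0.9+1+0.9+0.5+1.1+0.5 − 6φ)·1 = 3.22
φ = (4.900 − 3.22/1) / 6 = 0.28 in/h.

φ ≈ 0.28 in/h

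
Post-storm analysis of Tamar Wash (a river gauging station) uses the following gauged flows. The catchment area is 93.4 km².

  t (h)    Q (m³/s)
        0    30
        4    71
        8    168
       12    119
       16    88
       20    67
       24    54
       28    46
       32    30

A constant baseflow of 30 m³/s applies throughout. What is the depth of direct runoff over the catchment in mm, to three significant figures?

Direct runoff: 0.0, 41.0, 138.0, 89.0, 58.0, 37.0, 24.0, 16.0, 0.0 m³/s; ΣQ_DR = 403.0 m³/s.
V = ΣQ_DR · Δt = 403.0 × 14400 s = 5.803 × 10^6 m³.
Over A = 93.4 km², depth = V / A = 62.1 mm.

d ≈ 62.1 mm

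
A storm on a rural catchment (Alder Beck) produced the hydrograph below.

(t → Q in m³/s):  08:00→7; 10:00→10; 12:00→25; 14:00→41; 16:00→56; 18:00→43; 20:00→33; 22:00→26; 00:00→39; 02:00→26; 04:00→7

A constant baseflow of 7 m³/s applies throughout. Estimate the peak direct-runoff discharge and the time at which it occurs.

Q_p = 49.0 m³/s at t = 16:00

Subtracting baseflow gives direct-runoff ordinates: 0.0, 3.0, 18.0, 34.0, 49.0, 36.0, 26.0, 19.0, 32.0, 19.0, 0.0 m³/s.
The maximum is 49.0 m³/s, occurring at the reading for t = 16:00.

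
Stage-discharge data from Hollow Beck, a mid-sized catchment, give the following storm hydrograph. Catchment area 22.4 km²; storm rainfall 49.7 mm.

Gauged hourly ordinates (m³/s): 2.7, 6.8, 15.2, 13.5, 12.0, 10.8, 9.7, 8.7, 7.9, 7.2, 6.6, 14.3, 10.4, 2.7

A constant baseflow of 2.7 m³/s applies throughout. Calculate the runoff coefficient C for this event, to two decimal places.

C ≈ 0.29

ΣQ_DR = 90.70 m³/s; V = ΣQ_DR·Δt = 3.265 × 10^5 m³.
Runoff depth d = V / A = 14.58 mm.
C = d / P = 14.58 / 49.7 = 0.29.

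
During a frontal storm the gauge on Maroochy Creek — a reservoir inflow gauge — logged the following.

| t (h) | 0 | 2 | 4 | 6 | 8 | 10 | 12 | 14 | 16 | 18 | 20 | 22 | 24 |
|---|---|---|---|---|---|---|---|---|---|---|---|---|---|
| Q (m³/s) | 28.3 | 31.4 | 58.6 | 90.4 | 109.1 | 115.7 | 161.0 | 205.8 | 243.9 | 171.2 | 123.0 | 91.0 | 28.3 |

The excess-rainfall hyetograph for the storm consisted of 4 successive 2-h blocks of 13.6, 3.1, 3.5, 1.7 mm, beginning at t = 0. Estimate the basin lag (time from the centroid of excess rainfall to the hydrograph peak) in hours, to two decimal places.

t_L ≈ 13.61 h

Centroid of excess rainfall: t_c = Σ P_i·t̄_i / ΣP_i = 2.3881 h (block centres at 1, 3, 5, 7 h).
Hydrograph peak occurs at t = 16 h, so basin lag t_L = 16 − 2.3881 = 13.61 h.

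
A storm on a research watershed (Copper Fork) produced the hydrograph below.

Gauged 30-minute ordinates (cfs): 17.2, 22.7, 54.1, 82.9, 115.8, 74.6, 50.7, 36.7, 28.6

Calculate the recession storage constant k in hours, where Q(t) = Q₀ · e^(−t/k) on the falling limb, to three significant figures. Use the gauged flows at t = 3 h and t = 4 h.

On the falling limb, Q drops from 50.7 to 28.6 cfs between t = 3 h and t = 4 h (Δt = 1 h).
k = −Δt / ln(Q₂/Q₁) = −1 / ln(28.6/50.7) = 1.75 h.

k ≈ 1.75 h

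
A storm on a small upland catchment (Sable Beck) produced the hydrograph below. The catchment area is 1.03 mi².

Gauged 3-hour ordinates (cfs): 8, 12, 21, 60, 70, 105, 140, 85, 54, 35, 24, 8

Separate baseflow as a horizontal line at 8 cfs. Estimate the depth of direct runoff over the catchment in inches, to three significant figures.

Direct runoff: 0.0, 4.0, 13.0, 52.0, 62.0, 97.0, 132.0, 77.0, 46.0, 27.0, 16.0, 0.0 cfs; ΣQ_DR = 526.0 cfs.
V = ΣQ_DR · Δt = 526.0 × 10800 s = 5.681 × 10^6 ft³.
Over A = 1.03 mi², depth = V / A = 2.37 in.

d ≈ 2.37 in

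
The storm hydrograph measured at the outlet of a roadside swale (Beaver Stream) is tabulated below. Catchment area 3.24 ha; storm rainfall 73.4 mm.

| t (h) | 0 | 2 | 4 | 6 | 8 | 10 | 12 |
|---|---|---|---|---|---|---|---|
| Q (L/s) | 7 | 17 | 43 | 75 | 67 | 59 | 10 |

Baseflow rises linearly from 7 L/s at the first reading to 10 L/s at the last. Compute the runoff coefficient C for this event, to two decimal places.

ΣQ_DR = 218.5 L/s; V = ΣQ_DR·Δt = 1.573 × 10^6 L.
Runoff depth d = V / A = 48.56 mm.
C = d / P = 48.56 / 73.4 = 0.66.

C ≈ 0.66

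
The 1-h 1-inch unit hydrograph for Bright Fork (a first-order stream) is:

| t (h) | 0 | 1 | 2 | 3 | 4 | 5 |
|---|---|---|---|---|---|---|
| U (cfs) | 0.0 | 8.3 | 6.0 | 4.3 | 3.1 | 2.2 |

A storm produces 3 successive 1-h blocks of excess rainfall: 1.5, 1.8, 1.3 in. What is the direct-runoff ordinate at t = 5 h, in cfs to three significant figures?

By discrete convolution, Q_j = Σ (P_i / 1 in) · U_{j−i}.
At t = 5 h (j=5): Q = (1.5/1)·2.2 + (1.8/1)·3.1 + (1.3/1)·4.3 = 14.5 cfs.

Q ≈ 14.5 cfs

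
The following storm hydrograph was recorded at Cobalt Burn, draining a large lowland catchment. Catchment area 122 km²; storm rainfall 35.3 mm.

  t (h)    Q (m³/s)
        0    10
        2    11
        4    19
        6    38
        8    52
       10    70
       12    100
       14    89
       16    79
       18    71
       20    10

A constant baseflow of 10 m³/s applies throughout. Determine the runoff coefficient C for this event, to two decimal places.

C ≈ 0.73

ΣQ_DR = 439.0 m³/s; V = ΣQ_DR·Δt = 3.161 × 10^6 m³.
Runoff depth d = V / A = 25.91 mm.
C = d / P = 25.91 / 35.3 = 0.73.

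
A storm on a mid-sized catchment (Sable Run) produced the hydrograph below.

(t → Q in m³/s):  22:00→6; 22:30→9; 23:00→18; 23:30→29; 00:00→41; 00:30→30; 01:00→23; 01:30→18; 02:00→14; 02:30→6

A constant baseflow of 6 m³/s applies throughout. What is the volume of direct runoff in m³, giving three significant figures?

V ≈ 2.41 × 10^5 m³

Direct-runoff ordinates (Q − Q_b): 0.0, 3.0, 12.0, 23.0, 35.0, 24.0, 17.0, 12.0, 8.0, 0.0 m³/s.
ΣQ_DR = 134.0 m³/s.
With Δt = 0.5 h = 1800 s, V = ΣQ_DR · Δt = 134.0 × 1800 = 2.41 × 10^5 m³.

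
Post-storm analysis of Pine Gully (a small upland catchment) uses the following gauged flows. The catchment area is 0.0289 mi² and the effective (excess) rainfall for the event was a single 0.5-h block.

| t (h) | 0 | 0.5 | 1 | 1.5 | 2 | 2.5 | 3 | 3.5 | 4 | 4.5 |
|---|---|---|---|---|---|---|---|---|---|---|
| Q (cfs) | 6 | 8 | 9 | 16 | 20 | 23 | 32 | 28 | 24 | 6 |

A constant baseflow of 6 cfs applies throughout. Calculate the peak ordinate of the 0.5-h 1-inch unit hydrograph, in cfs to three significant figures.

U_p ≈ 8.66 cfs

Direct runoff: 0.0, 2.0, 3.0, 10.0, 14.0, 17.0, 26.0, 22.0, 18.0, 0.0 cfs; ΣQ_DR = 112.0 cfs, peak = 26.0 cfs.
Runoff depth d = ΣQ_DR·Δt / A = 112.0 × 1800 / (0.0289 mi²) = 3.003 in.
The 1-inch UH is the DRH scaled by (1 in)/d, so U_p = 26.0 × 1/3.003 = 8.66 cfs.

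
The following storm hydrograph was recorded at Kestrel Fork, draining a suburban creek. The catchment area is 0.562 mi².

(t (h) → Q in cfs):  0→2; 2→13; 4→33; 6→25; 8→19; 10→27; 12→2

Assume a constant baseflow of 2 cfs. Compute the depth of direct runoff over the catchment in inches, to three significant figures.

d ≈ 0.590 in

Direct runoff: 0.0, 11.0, 31.0, 23.0, 17.0, 25.0, 0.0 cfs; ΣQ_DR = 107.0 cfs.
V = ΣQ_DR · Δt = 107.0 × 7200 s = 7.704 × 10^5 ft³.
Over A = 0.562 mi², depth = V / A = 0.590 in.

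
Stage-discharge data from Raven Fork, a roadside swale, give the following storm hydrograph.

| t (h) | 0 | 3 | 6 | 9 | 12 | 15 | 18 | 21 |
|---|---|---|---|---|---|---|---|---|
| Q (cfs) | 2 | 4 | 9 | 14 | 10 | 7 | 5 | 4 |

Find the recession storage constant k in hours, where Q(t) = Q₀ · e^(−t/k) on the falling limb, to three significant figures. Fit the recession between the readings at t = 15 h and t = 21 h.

k ≈ 10.7 h

On the falling limb, Q drops from 7 to 4 cfs between t = 15 h and t = 21 h (Δt = 6 h).
k = −Δt / ln(Q₂/Q₁) = −6 / ln(4/7) = 10.7 h.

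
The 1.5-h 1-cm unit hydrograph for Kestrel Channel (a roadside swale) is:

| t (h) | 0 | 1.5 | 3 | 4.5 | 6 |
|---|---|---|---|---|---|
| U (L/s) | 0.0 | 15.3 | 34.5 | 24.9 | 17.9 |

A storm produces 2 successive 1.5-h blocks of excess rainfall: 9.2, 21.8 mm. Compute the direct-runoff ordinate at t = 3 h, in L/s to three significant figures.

Q ≈ 65.1 L/s

By discrete convolution, Q_j = Σ (P_i / 10 mm) · U_{j−i}.
At t = 3 h (j=2): Q = (9.2/10)·34.5 + (21.8/10)·15.3 = 65.1 L/s.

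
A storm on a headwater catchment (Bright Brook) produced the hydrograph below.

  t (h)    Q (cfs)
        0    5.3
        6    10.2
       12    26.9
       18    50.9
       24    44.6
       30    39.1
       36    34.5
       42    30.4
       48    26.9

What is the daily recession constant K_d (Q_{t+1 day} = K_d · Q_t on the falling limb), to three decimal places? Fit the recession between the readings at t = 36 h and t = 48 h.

K_d ≈ 0.608

Between t = 36 h and t = 48 h the flow falls from 34.5 to 26.9 cfs over 2×6 h = 12 h.
Per-interval ratio K = (26.9/34.5)^(1/2) = 0.8830; K_d = K^(24/6) = 0.608.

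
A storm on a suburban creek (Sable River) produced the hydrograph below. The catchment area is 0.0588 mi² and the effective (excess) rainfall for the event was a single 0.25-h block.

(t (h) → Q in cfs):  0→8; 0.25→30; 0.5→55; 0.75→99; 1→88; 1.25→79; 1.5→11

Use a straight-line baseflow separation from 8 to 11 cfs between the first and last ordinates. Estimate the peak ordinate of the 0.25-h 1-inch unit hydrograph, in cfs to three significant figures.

U_p ≈ 44.8 cfs

Direct runoff: 0.00, 21.50, 46.00, 89.50, 78.00, 68.50, 0.00 cfs; ΣQ_DR = 303.5 cfs, peak = 89.50 cfs.
Runoff depth d = ΣQ_DR·Δt / A = 303.5 × 900 / (0.0588 mi²) = 2.000 in.
The 1-inch UH is the DRH scaled by (1 in)/d, so U_p = 89.50 × 1/2.000 = 44.8 cfs.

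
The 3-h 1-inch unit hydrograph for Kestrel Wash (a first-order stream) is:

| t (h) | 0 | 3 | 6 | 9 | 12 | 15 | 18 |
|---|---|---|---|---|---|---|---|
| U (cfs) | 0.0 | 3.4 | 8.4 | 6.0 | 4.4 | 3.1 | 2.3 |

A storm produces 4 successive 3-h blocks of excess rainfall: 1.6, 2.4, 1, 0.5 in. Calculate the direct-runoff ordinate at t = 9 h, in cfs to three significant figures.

Q ≈ 33.2 cfs

By discrete convolution, Q_j = Σ (P_i / 1 in) · U_{j−i}.
At t = 9 h (j=3): Q = (1.6/1)·6.0 + (2.4/1)·8.4 + (1/1)·3.4 + (0.5/1)·0.0 = 33.2 cfs.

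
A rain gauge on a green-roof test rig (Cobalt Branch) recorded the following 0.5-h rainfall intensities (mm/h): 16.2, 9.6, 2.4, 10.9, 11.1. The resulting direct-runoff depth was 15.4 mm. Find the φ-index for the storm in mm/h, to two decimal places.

φ ≈ 4.25 mm/h

Only the 4 blocks with intensity above φ contribute runoff: 16.2, 9.6, 10.9, 11.1 mm/h.
Σ(I−φ)·Δt = d  ⇒  (16.2+9.6+10.9+11.1 − 4φ)·0.5 = 15.4
φ = (47.80 − 15.4/0.5) / 4 = 4.25 mm/h.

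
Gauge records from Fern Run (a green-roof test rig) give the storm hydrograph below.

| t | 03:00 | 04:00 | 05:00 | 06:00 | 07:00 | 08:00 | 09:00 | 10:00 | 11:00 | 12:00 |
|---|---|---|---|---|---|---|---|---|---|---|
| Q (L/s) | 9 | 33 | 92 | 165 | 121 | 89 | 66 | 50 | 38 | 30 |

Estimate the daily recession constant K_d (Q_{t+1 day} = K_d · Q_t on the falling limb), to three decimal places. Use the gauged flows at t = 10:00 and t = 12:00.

K_d ≈ 0.002

Between t = 10:00 and t = 12:00 the flow falls from 50 to 30 L/s over 2×1 h = 2 h.
Per-interval ratio K = (30/50)^(1/2) = 0.7746; K_d = K^(24/1) = 0.002.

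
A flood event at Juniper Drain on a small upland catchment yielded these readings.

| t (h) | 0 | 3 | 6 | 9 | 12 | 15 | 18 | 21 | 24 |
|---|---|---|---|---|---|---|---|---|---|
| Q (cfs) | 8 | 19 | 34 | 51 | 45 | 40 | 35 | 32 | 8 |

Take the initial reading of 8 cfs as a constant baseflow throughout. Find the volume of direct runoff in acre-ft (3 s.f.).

Direct-runoff ordinates (Q − Q_b): 0.0, 11.0, 26.0, 43.0, 37.0, 32.0, 27.0, 24.0, 0.0 cfs.
ΣQ_DR = 200.0 cfs.
With Δt = 3 h = 10800 s, V = ΣQ_DR · Δt = 200.0 × 10800 = 2.16 × 10^6 ft³ = 49.6 acre-ft.

V ≈ 49.6 acre-ft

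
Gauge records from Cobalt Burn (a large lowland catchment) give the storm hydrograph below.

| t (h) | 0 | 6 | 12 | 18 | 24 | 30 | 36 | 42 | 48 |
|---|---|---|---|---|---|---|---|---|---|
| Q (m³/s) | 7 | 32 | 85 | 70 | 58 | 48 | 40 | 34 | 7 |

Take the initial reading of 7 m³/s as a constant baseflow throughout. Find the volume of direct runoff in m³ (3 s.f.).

V ≈ 6.87 × 10^6 m³

Direct-runoff ordinates (Q − Q_b): 0.0, 25.0, 78.0, 63.0, 51.0, 41.0, 33.0, 27.0, 0.0 m³/s.
ΣQ_DR = 318.0 m³/s.
With Δt = 6 h = 21600 s, V = ΣQ_DR · Δt = 318.0 × 21600 = 6.87 × 10^6 m³.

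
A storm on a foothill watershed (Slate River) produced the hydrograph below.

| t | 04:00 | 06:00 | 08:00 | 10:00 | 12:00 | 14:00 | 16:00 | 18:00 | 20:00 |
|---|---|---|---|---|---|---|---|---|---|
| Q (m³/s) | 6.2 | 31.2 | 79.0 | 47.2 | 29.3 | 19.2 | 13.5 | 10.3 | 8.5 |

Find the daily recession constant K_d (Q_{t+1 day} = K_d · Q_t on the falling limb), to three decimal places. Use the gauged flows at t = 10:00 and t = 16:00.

Between t = 10:00 and t = 16:00 the flow falls from 47.2 to 13.5 m³/s over 3×2 h = 6 h.
Per-interval ratio K = (13.5/47.2)^(1/3) = 0.6589; K_d = K^(24/2) = 0.007.

K_d ≈ 0.007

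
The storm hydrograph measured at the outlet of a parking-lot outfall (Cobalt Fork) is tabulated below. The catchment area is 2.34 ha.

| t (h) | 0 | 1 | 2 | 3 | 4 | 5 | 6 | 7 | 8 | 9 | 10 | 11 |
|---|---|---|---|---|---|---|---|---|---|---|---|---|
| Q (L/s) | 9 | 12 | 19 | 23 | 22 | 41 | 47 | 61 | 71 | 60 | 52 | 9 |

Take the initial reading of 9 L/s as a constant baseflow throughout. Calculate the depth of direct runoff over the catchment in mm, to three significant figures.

Direct runoff: 0.0, 3.0, 10.0, 14.0, 13.0, 32.0, 38.0, 52.0, 62.0, 51.0, 43.0, 0.0 L/s; ΣQ_DR = 318.0 L/s.
V = ΣQ_DR · Δt = 318.0 × 3600 s = 1.145 × 10^6 L.
Over A = 2.34 ha, depth = V / A = 48.9 mm.

d ≈ 48.9 mm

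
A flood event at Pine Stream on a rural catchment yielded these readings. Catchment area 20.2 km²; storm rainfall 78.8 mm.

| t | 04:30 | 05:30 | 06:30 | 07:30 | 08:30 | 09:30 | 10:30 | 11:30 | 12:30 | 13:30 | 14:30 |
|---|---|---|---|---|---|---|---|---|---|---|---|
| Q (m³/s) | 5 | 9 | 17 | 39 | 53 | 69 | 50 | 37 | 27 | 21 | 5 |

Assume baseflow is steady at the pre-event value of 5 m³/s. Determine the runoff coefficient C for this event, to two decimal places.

C ≈ 0.63

ΣQ_DR = 277.0 m³/s; V = ΣQ_DR·Δt = 9.972 × 10^5 m³.
Runoff depth d = V / A = 49.37 mm.
C = d / P = 49.37 / 78.8 = 0.63.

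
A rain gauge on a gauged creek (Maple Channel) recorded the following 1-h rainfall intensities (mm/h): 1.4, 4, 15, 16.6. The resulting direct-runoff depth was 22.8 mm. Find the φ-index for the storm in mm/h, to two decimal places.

φ ≈ 4.40 mm/h

Only the 2 blocks with intensity above φ contribute runoff: 15, 16.6 mm/h.
Σ(I−φ)·Δt = d  ⇒  (15+16.6 − 2φ)·1 = 22.8
φ = (31.60 − 22.8/1) / 2 = 4.40 mm/h.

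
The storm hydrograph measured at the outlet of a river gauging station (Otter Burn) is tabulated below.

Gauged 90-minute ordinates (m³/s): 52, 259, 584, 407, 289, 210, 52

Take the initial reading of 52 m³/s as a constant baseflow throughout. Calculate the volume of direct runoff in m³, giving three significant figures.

Direct-runoff ordinates (Q − Q_b): 0.0, 207.0, 532.0, 355.0, 237.0, 158.0, 0.0 m³/s.
ΣQ_DR = 1489 m³/s.
With Δt = 1.5 h = 5400 s, V = ΣQ_DR · Δt = 1489 × 5400 = 8.04 × 10^6 m³.

V ≈ 8.04 × 10^6 m³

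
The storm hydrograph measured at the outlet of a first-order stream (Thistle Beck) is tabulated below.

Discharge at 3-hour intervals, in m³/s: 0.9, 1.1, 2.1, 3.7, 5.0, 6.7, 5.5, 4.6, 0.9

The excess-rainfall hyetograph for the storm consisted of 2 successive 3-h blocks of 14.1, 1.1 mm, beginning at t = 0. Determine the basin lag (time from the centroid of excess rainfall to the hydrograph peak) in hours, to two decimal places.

Centroid of excess rainfall: t_c = Σ P_i·t̄_i / ΣP_i = 1.7171 h (block centres at 1.5, 4.5 h).
Hydrograph peak occurs at t = 15 h, so basin lag t_L = 15 − 1.7171 = 13.28 h.

t_L ≈ 13.28 h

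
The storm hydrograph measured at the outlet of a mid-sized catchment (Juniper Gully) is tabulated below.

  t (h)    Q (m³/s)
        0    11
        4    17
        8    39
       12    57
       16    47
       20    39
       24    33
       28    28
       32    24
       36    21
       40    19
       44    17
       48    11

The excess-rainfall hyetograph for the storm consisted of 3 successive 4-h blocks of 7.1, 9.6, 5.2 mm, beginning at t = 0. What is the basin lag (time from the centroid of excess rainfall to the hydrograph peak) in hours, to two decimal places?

t_L ≈ 6.35 h

Centroid of excess rainfall: t_c = Σ P_i·t̄_i / ΣP_i = 5.6530 h (block centres at 2, 6, 10 h).
Hydrograph peak occurs at t = 12 h, so basin lag t_L = 12 − 5.6530 = 6.35 h.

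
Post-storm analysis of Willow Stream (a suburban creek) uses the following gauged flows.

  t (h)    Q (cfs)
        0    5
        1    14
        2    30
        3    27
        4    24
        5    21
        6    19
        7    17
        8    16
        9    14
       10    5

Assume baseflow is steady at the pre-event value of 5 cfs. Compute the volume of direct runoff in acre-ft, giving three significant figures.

V ≈ 11.3 acre-ft

Direct-runoff ordinates (Q − Q_b): 0.0, 9.0, 25.0, 22.0, 19.0, 16.0, 14.0, 12.0, 11.0, 9.0, 0.0 cfs.
ΣQ_DR = 137.0 cfs.
With Δt = 1 h = 3600 s, V = ΣQ_DR · Δt = 137.0 × 3600 = 4.93 × 10^5 ft³ = 11.3 acre-ft.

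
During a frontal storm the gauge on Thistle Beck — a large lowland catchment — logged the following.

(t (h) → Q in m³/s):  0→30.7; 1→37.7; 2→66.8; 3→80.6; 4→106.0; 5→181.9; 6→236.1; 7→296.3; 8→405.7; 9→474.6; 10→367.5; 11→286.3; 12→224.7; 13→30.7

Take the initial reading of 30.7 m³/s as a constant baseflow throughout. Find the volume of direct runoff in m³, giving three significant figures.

V ≈ 8.62 × 10^6 m³

Direct-runoff ordinates (Q − Q_b): 0.0, 7.0, 36.1, 49.9, 75.3, 151.2, 205.4, 265.6, 375.0, 443.9, 336.8, 255.6, 194.0, 0.0 m³/s.
ΣQ_DR = 2396 m³/s.
With Δt = 1 h = 3600 s, V = ΣQ_DR · Δt = 2396 × 3600 = 8.62 × 10^6 m³.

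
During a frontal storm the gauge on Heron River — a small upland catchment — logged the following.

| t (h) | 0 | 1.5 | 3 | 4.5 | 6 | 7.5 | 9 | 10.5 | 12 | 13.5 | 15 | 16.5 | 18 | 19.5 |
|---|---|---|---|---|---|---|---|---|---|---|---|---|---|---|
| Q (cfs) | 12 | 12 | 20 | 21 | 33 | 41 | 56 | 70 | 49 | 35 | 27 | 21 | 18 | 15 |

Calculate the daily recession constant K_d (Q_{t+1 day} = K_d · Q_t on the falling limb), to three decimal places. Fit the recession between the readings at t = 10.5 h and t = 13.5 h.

K_d ≈ 0.004

Between t = 10.5 h and t = 13.5 h the flow falls from 70 to 35 cfs over 2×1.5 h = 3 h.
Per-interval ratio K = (35/70)^(1/2) = 0.7071; K_d = K^(24/1.5) = 0.004.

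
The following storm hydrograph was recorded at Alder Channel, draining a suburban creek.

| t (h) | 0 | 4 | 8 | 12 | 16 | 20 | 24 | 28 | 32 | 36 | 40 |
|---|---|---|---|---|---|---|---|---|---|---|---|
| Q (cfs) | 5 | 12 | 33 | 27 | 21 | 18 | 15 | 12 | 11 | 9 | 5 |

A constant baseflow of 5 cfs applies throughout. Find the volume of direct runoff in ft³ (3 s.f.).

V ≈ 1.63 × 10^6 ft³

Direct-runoff ordinates (Q − Q_b): 0.0, 7.0, 28.0, 22.0, 16.0, 13.0, 10.0, 7.0, 6.0, 4.0, 0.0 cfs.
ΣQ_DR = 113.0 cfs.
With Δt = 4 h = 14400 s, V = ΣQ_DR · Δt = 113.0 × 14400 = 1.63 × 10^6 ft³.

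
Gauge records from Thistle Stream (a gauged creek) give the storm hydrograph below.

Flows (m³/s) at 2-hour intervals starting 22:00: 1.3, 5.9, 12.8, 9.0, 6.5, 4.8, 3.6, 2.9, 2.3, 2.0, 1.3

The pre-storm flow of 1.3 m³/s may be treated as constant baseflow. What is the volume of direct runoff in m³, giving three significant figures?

V ≈ 2.74 × 10^5 m³

Direct-runoff ordinates (Q − Q_b): 0.0, 4.6, 11.5, 7.7, 5.2, 3.5, 2.3, 1.6, 1.0, 0.7, 0.0 m³/s.
ΣQ_DR = 38.10 m³/s.
With Δt = 2 h = 7200 s, V = ΣQ_DR · Δt = 38.10 × 7200 = 2.74 × 10^5 m³.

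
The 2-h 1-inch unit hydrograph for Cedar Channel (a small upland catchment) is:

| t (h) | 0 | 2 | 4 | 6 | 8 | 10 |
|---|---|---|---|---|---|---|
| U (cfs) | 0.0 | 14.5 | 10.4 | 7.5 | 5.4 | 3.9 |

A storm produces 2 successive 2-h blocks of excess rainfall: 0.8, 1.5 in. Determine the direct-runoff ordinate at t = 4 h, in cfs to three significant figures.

Q ≈ 30.1 cfs

By discrete convolution, Q_j = Σ (P_i / 1 in) · U_{j−i}.
At t = 4 h (j=2): Q = (0.8/1)·10.4 + (1.5/1)·14.5 = 30.1 cfs.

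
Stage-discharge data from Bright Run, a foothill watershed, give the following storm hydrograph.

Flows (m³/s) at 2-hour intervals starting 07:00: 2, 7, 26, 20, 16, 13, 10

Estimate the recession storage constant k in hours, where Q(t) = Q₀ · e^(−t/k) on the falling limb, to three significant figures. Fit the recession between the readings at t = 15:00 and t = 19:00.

k ≈ 8.51 h

On the falling limb, Q drops from 16 to 10 m³/s between t = 15:00 and t = 19:00 (Δt = 4 h).
k = −Δt / ln(Q₂/Q₁) = −4 / ln(10/16) = 8.51 h.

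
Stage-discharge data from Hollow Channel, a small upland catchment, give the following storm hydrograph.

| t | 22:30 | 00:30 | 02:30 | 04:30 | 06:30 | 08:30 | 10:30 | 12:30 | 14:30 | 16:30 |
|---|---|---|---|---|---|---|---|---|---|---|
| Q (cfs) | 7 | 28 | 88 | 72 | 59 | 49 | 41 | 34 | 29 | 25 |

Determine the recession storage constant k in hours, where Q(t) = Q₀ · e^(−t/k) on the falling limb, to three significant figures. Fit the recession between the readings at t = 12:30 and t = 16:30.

On the falling limb, Q drops from 34 to 25 cfs between t = 12:30 and t = 16:30 (Δt = 4 h).
k = −Δt / ln(Q₂/Q₁) = −4 / ln(25/34) = 13.0 h.

k ≈ 13.0 h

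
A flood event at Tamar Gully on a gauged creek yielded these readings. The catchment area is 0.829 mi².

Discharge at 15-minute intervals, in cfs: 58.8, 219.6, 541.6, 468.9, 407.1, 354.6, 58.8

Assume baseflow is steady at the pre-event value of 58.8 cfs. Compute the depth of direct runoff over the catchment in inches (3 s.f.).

d ≈ 0.793 in

Direct runoff: 0.0, 160.8, 482.8, 410.1, 348.3, 295.8, 0.0 cfs; ΣQ_DR = 1698 cfs.
V = ΣQ_DR · Δt = 1698 × 900 s = 1.528 × 10^6 ft³.
Over A = 0.829 mi², depth = V / A = 0.793 in.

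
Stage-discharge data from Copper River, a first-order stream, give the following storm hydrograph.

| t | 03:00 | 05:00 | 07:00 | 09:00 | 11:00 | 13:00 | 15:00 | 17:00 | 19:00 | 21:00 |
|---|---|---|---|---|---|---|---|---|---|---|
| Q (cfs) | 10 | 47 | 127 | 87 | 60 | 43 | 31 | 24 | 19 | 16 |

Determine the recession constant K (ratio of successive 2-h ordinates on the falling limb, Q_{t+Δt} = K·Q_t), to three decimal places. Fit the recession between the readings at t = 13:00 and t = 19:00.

Using the recession-limb readings at t = 13:00 and t = 19:00: Q falls from 43 to 19 cfs over 3 intervals.
K = (Q₂/Q₁)^(1/3) = (19/43)^(1/3) = 0.762.

K ≈ 0.762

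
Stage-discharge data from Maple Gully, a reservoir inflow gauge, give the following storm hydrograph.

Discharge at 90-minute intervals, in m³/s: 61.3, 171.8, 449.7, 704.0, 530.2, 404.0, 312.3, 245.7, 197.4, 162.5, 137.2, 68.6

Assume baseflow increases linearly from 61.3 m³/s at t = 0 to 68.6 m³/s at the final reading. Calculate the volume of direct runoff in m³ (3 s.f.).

Direct-runoff ordinates (Q − Q_b): 0.00, 109.84, 387.07, 640.71, 466.25, 339.38, 247.02, 179.75, 130.79, 95.23, 69.26, 0.00 m³/s.
ΣQ_DR = 2665 m³/s.
With Δt = 1.5 h = 5400 s, V = ΣQ_DR · Δt = 2665 × 5400 = 1.44 × 10^7 m³.

V ≈ 1.44 × 10^7 m³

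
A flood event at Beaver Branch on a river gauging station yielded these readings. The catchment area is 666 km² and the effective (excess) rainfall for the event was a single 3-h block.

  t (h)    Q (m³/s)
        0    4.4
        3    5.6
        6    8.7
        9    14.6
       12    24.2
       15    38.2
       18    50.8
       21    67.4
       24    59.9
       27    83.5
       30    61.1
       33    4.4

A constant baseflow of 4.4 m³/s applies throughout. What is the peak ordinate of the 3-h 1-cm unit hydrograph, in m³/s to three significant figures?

Direct runoff: 0.0, 1.2, 4.3, 10.2, 19.8, 33.8, 46.4, 63.0, 55.5, 79.1, 56.7, 0.0 m³/s; ΣQ_DR = 370.0 m³/s, peak = 79.1 m³/s.
Runoff depth d = ΣQ_DR·Δt / A = 370.0 × 10800 / (666 km²) = 6.000 mm.
The 1-cm UH is the DRH scaled by (10 mm)/d, so U_p = 79.1 × 10/6.000 = 132 m³/s.

U_p ≈ 132 m³/s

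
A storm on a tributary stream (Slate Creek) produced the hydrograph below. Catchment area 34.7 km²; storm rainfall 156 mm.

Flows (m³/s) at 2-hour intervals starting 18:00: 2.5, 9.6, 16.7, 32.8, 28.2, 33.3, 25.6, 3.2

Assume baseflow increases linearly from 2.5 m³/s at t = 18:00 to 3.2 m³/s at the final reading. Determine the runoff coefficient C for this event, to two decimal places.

ΣQ_DR = 129.1 m³/s; V = ΣQ_DR·Δt = 9.295 × 10^5 m³.
Runoff depth d = V / A = 26.79 mm.
C = d / P = 26.79 / 156 = 0.17.

C ≈ 0.17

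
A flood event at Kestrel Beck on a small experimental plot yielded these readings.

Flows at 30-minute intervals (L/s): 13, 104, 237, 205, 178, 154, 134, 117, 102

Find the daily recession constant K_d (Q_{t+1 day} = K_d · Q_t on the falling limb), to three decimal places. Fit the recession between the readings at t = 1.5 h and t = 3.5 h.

Between t = 1.5 h and t = 3.5 h the flow falls from 205 to 117 L/s over 4×0.5 h = 2 h.
Per-interval ratio K = (117/205)^(1/4) = 0.8692; K_d = K^(24/0.5) = 0.001.

K_d ≈ 0.001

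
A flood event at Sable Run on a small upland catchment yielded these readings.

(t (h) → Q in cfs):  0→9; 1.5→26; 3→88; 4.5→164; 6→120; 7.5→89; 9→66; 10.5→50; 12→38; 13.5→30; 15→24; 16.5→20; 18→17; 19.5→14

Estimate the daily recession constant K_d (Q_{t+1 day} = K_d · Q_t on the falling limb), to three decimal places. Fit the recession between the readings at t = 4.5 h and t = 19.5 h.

K_d ≈ 0.020

Between t = 4.5 h and t = 19.5 h the flow falls from 164 to 14 cfs over 10×1.5 h = 15 h.
Per-interval ratio K = (14/164)^(1/10) = 0.7819; K_d = K^(24/1.5) = 0.020.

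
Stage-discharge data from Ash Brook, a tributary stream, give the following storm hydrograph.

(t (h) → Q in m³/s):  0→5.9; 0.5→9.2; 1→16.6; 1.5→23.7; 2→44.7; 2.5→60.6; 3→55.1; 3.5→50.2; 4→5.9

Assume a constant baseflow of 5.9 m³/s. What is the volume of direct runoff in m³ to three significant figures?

V ≈ 3.94 × 10^5 m³

Direct-runoff ordinates (Q − Q_b): 0.0, 3.3, 10.7, 17.8, 38.8, 54.7, 49.2, 44.3, 0.0 m³/s.
ΣQ_DR = 218.8 m³/s.
With Δt = 0.5 h = 1800 s, V = ΣQ_DR · Δt = 218.8 × 1800 = 3.94 × 10^5 m³.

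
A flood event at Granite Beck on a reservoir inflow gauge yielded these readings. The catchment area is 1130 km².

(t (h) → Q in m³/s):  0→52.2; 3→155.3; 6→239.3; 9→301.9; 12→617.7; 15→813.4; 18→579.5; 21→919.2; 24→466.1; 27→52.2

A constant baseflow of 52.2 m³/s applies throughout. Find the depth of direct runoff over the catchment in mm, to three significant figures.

d ≈ 35.1 mm

Direct runoff: 0.0, 103.1, 187.1, 249.7, 565.5, 761.2, 527.3, 867.0, 413.9, 0.0 m³/s; ΣQ_DR = 3675 m³/s.
V = ΣQ_DR · Δt = 3675 × 10800 s = 3.969 × 10^7 m³.
Over A = 1130 km², depth = V / A = 35.1 mm.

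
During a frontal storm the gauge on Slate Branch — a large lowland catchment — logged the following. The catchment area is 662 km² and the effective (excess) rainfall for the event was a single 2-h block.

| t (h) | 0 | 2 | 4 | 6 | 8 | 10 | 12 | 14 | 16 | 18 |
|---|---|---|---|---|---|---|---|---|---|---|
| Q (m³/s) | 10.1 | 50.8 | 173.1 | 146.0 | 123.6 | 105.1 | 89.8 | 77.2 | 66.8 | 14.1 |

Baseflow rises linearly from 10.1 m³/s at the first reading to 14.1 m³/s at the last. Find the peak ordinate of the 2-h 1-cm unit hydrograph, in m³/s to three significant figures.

U_p ≈ 203 m³/s

Direct runoff: 0.00, 40.26, 162.11, 134.57, 111.72, 92.78, 77.03, 63.99, 53.14, 0.00 m³/s; ΣQ_DR = 735.6 m³/s, peak = 162.11 m³/s.
Runoff depth d = ΣQ_DR·Δt / A = 735.6 × 7200 / (662 km²) = 8.000 mm.
The 1-cm UH is the DRH scaled by (10 mm)/d, so U_p = 162.11 × 10/8.000 = 203 m³/s.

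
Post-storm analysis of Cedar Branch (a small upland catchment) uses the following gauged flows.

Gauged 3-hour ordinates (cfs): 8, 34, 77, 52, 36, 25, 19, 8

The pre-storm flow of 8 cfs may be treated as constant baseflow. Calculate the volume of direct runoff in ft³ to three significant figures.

V ≈ 2.11 × 10^6 ft³

Direct-runoff ordinates (Q − Q_b): 0.0, 26.0, 69.0, 44.0, 28.0, 17.0, 11.0, 0.0 cfs.
ΣQ_DR = 195.0 cfs.
With Δt = 3 h = 10800 s, V = ΣQ_DR · Δt = 195.0 × 10800 = 2.11 × 10^6 ft³.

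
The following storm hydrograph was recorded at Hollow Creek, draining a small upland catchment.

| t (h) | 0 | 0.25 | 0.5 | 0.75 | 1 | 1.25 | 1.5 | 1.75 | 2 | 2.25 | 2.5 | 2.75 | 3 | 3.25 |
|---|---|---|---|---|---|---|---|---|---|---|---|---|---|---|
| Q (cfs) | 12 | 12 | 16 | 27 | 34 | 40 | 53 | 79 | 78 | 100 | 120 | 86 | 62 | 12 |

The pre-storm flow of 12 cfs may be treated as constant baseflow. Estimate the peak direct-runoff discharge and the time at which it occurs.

Subtracting baseflow gives direct-runoff ordinates: 0.0, 0.0, 4.0, 15.0, 22.0, 28.0, 41.0, 67.0, 66.0, 88.0, 108.0, 74.0, 50.0, 0.0 cfs.
The maximum is 108.0 cfs, occurring at the reading for t = 2.5 h.

Q_p = 108.0 cfs at t = 2.5 h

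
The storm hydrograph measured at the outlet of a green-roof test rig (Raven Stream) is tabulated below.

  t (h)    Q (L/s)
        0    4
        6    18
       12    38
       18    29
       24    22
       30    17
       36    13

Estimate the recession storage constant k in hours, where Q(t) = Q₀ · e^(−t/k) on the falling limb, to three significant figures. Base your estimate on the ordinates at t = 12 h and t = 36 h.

k ≈ 22.4 h

On the falling limb, Q drops from 38 to 13 L/s between t = 12 h and t = 36 h (Δt = 24 h).
k = −Δt / ln(Q₂/Q₁) = −24 / ln(13/38) = 22.4 h.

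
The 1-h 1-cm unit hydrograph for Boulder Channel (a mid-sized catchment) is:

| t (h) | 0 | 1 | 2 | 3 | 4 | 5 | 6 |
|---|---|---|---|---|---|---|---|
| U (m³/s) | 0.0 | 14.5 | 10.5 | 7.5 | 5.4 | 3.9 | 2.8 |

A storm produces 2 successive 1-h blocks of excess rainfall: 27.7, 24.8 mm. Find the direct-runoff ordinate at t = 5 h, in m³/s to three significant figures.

Q ≈ 24.2 m³/s

By discrete convolution, Q_j = Σ (P_i / 10 mm) · U_{j−i}.
At t = 5 h (j=5): Q = (27.7/10)·3.9 + (24.8/10)·5.4 = 24.2 m³/s.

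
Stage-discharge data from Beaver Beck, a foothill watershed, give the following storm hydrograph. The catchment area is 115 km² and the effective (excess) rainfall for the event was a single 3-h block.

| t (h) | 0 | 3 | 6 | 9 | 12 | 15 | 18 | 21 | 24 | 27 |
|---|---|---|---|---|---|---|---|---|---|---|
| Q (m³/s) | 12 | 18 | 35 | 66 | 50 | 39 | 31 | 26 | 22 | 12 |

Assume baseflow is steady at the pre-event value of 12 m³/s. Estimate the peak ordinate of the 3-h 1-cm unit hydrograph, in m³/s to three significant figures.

Direct runoff: 0.0, 6.0, 23.0, 54.0, 38.0, 27.0, 19.0, 14.0, 10.0, 0.0 m³/s; ΣQ_DR = 191.0 m³/s, peak = 54.0 m³/s.
Runoff depth d = ΣQ_DR·Δt / A = 191.0 × 10800 / (115 km²) = 17.94 mm.
The 1-cm UH is the DRH scaled by (10 mm)/d, so U_p = 54.0 × 10/17.94 = 30.1 m³/s.

U_p ≈ 30.1 m³/s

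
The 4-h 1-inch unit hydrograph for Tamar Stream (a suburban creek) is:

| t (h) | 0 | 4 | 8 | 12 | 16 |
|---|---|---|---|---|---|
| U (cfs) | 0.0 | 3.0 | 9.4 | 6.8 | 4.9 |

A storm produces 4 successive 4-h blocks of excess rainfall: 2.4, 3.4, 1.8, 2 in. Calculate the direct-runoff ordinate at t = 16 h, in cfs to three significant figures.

Q ≈ 57.8 cfs

By discrete convolution, Q_j = Σ (P_i / 1 in) · U_{j−i}.
At t = 16 h (j=4): Q = (2.4/1)·4.9 + (3.4/1)·6.8 + (1.8/1)·9.4 + (2/1)·3.0 = 57.8 cfs.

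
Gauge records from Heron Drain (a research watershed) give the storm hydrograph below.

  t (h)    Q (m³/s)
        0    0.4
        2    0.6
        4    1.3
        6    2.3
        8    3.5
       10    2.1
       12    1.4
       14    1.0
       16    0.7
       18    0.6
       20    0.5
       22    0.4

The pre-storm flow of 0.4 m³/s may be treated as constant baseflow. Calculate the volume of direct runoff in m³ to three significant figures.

V ≈ 72000 m³

Direct-runoff ordinates (Q − Q_b): 0.0, 0.2, 0.9, 1.9, 3.1, 1.7, 1.0, 0.6, 0.3, 0.2, 0.1, 0.0 m³/s.
ΣQ_DR = 10.00 m³/s.
With Δt = 2 h = 7200 s, V = ΣQ_DR · Δt = 10.00 × 7200 = 72000 m³.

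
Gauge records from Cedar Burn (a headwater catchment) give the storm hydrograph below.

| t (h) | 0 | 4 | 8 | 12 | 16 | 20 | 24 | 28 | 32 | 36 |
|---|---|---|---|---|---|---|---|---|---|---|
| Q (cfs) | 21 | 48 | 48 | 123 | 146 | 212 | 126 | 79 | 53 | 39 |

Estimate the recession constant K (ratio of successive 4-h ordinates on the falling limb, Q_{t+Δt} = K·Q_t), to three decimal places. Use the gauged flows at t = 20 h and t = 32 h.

K ≈ 0.630

Using the recession-limb readings at t = 20 h and t = 32 h: Q falls from 212 to 53 cfs over 3 intervals.
K = (Q₂/Q₁)^(1/3) = (53/212)^(1/3) = 0.630.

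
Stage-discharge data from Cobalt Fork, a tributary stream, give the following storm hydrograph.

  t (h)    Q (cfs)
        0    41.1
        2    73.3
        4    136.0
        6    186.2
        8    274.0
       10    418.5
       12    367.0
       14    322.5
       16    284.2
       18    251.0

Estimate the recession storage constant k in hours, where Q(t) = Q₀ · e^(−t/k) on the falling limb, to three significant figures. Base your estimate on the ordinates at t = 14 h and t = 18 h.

On the falling limb, Q drops from 322.5 to 251.0 cfs between t = 14 h and t = 18 h (Δt = 4 h).
k = −Δt / ln(Q₂/Q₁) = −4 / ln(251.0/322.5) = 16.0 h.

k ≈ 16.0 h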